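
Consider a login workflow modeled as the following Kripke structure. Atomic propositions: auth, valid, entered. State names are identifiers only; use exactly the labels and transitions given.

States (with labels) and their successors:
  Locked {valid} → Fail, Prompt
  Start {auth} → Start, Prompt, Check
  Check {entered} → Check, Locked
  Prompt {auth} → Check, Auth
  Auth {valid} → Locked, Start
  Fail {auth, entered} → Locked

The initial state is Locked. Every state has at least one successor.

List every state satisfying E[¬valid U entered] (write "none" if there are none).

States satisfying ¬valid: {Start, Check, Prompt, Fail}.
States satisfying entered: {Check, Fail}.
States satisfying E[¬valid U entered]: {Start, Check, Prompt, Fail}.

{Start, Check, Prompt, Fail}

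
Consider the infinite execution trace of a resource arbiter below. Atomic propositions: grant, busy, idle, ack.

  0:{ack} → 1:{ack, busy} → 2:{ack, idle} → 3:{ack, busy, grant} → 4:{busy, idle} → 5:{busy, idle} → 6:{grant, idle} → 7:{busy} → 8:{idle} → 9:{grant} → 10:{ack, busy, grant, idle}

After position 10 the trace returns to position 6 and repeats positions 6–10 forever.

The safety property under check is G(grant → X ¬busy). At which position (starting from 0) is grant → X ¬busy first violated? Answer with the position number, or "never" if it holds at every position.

Check grant → X ¬busy at each position in order: 0 ✓, 1 ✓, 2 ✓.
At position 3 the labels are {ack, busy, grant} and the next position 4 has {busy, idle}, so grant → X ¬busy is false there. This is the first violation.

3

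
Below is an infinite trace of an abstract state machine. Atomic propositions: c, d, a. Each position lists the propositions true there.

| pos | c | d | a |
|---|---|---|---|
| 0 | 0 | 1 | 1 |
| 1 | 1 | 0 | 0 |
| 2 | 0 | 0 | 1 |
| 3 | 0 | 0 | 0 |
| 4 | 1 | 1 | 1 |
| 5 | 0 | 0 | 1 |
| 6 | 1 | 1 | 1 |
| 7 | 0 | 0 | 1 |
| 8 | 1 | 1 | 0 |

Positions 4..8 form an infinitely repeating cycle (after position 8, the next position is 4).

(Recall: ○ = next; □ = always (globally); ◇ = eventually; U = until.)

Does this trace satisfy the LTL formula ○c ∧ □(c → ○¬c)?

The position after 0 is 1; c is true there.
c → ○¬c must hold at every position from 0 onward. It fails at position 8, so □(c → ○¬c) is false.
Positions where c holds: 1, 4, 6, 8.
Check ○¬c at each: 1→ok, 4→ok, 6→ok, 8→fails.
At position 0: ○c is true; □(c → ○¬c) is false; so ○c ∧ □(c → ○¬c) is false.

Does not hold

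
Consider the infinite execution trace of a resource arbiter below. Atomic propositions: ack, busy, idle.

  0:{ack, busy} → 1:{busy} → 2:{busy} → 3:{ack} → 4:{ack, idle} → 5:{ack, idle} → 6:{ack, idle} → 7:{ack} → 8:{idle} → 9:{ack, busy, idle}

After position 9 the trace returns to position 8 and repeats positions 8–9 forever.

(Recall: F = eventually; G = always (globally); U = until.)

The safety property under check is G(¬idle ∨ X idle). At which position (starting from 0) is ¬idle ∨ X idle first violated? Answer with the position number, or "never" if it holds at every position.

Check ¬idle ∨ X idle at each position in order: 0 ✓, 1 ✓, 2 ✓, 3 ✓, 4 ✓, 5 ✓.
At position 6 the labels are {ack, idle} and the next position 7 has {ack}, so ¬idle ∨ X idle is false there. This is the first violation.

6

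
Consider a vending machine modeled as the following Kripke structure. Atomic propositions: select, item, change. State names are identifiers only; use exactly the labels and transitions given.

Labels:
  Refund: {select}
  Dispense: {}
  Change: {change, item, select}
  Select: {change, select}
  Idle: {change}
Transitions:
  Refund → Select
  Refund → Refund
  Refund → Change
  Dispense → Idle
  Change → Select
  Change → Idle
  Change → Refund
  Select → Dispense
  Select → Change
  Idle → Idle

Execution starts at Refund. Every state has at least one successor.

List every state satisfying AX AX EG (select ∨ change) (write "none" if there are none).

{Dispense, Select, Idle}

States satisfying AX EG (select ∨ change): {Refund, Dispense, Change, Idle}.
States satisfying AX AX EG (select ∨ change): {Dispense, Select, Idle}.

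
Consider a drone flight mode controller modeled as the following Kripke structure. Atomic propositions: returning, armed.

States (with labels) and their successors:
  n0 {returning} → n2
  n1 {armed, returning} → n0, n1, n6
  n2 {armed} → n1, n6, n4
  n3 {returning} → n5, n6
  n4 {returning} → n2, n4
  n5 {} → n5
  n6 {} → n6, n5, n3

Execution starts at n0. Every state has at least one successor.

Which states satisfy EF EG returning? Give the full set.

States satisfying EG returning: {n1, n4}.
States satisfying EF EG returning: {n0, n1, n2, n4}.

{n0, n1, n2, n4}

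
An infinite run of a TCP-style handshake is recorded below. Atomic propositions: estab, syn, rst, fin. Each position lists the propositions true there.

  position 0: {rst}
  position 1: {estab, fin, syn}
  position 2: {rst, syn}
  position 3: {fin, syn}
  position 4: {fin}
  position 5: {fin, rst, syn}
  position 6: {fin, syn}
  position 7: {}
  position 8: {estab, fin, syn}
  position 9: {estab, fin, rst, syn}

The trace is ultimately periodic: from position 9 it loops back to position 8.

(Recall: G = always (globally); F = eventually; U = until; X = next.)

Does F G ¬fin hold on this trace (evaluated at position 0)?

Does not hold

G ¬fin is false at every position 0..9, so it never becomes true and F G ¬fin fails.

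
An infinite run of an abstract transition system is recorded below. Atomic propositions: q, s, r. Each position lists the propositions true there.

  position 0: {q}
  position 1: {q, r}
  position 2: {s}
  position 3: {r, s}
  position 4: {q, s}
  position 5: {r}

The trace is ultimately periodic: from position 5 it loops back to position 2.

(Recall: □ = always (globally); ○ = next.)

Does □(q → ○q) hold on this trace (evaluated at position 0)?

q → ○q must hold at every position from 0 onward. It fails at position 1, so □(q → ○q) is false.
Positions where q holds: 0, 1, 4.
Check ○q at each: 0→ok, 1→fails, 4→fails.

Does not hold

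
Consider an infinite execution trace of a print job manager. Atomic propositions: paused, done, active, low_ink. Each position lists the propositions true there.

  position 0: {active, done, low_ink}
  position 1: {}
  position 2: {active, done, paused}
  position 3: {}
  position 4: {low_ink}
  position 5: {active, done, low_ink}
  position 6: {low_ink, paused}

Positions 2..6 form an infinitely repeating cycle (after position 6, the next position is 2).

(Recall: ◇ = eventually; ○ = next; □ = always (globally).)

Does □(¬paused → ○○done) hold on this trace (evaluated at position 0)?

¬paused → ○○done must hold at every position from 0 onward. It fails at position 1, so □(¬paused → ○○done) is false.
Positions where ¬paused holds: 0, 1, 3, 4, 5.
Check ○○done at each: 0→ok, 1→fails, 3→ok, 4→fails, 5→ok.

Does not hold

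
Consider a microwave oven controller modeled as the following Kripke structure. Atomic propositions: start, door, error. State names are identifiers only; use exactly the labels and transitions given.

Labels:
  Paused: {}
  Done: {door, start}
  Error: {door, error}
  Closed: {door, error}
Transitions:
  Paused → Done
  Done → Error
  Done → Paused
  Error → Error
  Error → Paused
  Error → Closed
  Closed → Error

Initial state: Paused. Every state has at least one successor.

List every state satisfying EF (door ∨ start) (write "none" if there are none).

States satisfying door ∨ start: {Done, Error, Closed}.
States satisfying EF (door ∨ start): {Paused, Done, Error, Closed}.

{Paused, Done, Error, Closed}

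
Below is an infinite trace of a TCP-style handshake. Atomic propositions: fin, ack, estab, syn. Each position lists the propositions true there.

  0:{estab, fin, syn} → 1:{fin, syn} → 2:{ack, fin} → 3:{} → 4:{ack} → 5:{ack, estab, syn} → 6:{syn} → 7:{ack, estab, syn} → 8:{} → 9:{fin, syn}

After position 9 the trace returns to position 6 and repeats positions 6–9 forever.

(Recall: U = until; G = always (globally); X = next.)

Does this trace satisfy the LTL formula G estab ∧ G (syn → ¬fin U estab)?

estab must hold at every position from 0 onward. It fails at position 1, so G estab is false.
syn → ¬fin U estab must hold at every position from 0 onward. It fails at position 1, so G (syn → ¬fin U estab) is false.
Positions where syn holds: 0, 1, 5, 6, 7, 9.
Check ¬fin U estab at each: 0→ok, 1→fails, 5→ok, 6→ok, 7→ok, 9→fails.
At position 0: G estab is false; G (syn → ¬fin U estab) is false; so G estab ∧ G (syn → ¬fin U estab) is false.

Does not hold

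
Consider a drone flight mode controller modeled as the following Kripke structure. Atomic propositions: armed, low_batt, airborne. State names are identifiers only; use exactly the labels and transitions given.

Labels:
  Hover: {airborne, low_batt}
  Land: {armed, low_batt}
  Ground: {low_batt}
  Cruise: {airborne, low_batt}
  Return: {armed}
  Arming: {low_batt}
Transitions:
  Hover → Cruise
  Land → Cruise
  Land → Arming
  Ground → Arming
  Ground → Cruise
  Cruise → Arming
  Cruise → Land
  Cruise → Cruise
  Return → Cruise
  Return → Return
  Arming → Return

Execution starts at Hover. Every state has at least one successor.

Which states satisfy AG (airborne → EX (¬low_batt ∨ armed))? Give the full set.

States satisfying airborne → EX (¬low_batt ∨ armed): {Land, Ground, Cruise, Return, Arming}.
States satisfying AG (airborne → EX (¬low_batt ∨ armed)): {Land, Ground, Cruise, Return, Arming}.

{Land, Ground, Cruise, Return, Arming}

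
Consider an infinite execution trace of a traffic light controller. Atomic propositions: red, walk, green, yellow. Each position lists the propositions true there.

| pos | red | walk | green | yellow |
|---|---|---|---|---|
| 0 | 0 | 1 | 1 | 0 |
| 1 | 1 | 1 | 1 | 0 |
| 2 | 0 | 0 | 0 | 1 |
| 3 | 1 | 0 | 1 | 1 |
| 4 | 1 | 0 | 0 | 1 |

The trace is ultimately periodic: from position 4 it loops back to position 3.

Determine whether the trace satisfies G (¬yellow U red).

Does not hold

¬yellow U red must hold at every position from 0 onward. It fails at position 2, so G (¬yellow U red) is false.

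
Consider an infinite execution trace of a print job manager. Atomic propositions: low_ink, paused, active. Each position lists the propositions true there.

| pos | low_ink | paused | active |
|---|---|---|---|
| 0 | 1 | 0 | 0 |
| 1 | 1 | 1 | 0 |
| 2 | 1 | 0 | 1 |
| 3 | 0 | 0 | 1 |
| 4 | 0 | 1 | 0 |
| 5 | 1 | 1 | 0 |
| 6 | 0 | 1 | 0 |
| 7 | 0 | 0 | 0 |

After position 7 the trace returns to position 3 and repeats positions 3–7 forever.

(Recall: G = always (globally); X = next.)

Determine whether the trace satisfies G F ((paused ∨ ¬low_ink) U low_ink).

Yes

F ((paused ∨ ¬low_ink) U low_ink) holds at every position 0..7, and those are all positions ever visited, so G F ((paused ∨ ¬low_ink) U low_ink) holds.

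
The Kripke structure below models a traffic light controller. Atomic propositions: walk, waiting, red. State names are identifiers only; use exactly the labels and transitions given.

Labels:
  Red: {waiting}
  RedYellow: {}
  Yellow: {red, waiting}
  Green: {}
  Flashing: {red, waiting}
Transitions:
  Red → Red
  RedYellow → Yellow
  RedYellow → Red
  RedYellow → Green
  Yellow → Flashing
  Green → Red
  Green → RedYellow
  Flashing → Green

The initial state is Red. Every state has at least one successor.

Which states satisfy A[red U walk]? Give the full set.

none

States satisfying red: {Yellow, Flashing}.
States satisfying walk: ∅.
States satisfying A[red U walk]: ∅.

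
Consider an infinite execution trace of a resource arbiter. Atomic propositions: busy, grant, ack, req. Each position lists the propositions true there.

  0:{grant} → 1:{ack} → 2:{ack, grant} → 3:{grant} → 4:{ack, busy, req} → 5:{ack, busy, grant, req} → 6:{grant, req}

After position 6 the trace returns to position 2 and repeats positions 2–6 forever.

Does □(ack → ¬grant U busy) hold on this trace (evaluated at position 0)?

No

ack → ¬grant U busy must hold at every position from 0 onward. It fails at position 1, so □(ack → ¬grant U busy) is false.
Positions where ack holds: 1, 2, 4, 5.
Check ¬grant U busy at each: 1→fails, 2→fails, 4→ok, 5→ok.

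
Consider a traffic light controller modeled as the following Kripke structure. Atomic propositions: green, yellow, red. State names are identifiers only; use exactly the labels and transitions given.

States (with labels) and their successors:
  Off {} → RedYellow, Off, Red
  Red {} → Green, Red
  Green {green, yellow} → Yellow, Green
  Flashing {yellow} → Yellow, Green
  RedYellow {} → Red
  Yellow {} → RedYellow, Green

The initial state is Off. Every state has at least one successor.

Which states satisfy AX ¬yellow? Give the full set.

States satisfying ¬yellow: {Off, Red, RedYellow, Yellow}.
States satisfying AX ¬yellow: {Off, RedYellow}.

{Off, RedYellow}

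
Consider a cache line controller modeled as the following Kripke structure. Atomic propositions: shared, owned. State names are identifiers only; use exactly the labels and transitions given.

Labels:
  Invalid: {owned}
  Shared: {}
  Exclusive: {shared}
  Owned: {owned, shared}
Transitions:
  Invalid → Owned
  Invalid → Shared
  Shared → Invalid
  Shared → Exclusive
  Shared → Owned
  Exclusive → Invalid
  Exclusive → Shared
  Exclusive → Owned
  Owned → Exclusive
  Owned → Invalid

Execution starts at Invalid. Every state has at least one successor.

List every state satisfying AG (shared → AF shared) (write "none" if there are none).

{Invalid, Shared, Exclusive, Owned}

States satisfying shared → AF shared: {Invalid, Shared, Exclusive, Owned}.
States satisfying AG (shared → AF shared): {Invalid, Shared, Exclusive, Owned}.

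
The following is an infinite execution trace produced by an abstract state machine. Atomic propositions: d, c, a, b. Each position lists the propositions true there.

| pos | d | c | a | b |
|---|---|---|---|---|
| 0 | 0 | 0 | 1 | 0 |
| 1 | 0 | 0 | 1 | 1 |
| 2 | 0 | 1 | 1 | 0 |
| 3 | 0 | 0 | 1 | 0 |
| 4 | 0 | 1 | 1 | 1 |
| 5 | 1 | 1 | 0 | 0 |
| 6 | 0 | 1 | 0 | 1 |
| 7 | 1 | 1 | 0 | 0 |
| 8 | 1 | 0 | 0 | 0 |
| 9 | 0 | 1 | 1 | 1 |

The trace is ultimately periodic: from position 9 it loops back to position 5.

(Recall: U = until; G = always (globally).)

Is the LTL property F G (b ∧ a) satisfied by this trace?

G (b ∧ a) is false at every position 0..9, so it never becomes true and F G (b ∧ a) fails.

No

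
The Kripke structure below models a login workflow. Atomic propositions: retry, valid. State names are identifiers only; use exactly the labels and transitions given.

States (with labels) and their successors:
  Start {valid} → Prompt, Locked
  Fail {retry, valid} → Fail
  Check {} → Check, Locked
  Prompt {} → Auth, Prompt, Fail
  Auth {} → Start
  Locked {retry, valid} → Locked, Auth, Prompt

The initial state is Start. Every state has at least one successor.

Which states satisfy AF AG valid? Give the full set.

{Fail}

States satisfying AG valid: {Fail}.
States satisfying AF AG valid: {Fail}.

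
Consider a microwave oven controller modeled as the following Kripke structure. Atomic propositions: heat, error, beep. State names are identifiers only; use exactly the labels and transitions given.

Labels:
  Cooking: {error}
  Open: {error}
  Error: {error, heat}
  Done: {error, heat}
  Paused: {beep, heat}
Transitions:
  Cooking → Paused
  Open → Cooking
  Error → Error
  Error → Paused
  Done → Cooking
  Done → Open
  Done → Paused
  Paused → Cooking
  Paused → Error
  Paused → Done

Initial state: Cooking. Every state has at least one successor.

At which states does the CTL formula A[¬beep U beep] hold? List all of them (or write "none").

States satisfying ¬beep: {Cooking, Open, Error, Done}.
States satisfying beep: {Paused}.
States satisfying A[¬beep U beep]: {Cooking, Open, Done, Paused}.

{Cooking, Open, Done, Paused}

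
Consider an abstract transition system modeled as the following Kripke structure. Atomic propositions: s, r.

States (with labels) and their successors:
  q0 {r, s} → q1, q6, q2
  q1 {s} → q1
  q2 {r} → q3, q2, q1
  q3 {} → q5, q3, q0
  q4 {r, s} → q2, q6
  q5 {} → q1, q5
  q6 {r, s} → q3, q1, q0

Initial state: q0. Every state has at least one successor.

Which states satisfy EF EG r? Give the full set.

States satisfying EG r: {q0, q2, q4, q6}.
States satisfying EF EG r: {q0, q2, q3, q4, q6}.

{q0, q2, q3, q4, q6}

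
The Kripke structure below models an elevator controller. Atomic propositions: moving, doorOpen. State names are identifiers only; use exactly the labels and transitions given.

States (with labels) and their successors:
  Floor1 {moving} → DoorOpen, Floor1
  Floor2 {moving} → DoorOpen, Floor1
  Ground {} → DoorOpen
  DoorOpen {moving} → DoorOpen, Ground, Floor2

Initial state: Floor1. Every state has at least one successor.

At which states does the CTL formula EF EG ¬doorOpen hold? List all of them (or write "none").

{Floor1, Floor2, Ground, DoorOpen}

States satisfying EG ¬doorOpen: {Floor1, Floor2, Ground, DoorOpen}.
States satisfying EF EG ¬doorOpen: {Floor1, Floor2, Ground, DoorOpen}.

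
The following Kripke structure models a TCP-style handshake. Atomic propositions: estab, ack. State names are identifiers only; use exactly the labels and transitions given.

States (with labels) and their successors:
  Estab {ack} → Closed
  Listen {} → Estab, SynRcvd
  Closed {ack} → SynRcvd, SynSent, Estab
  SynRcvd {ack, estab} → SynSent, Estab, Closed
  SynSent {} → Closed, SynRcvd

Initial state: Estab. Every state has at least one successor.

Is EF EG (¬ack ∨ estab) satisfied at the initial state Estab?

States satisfying EG (¬ack ∨ estab): {Listen, SynRcvd, SynSent}.
States satisfying EF EG (¬ack ∨ estab): {Estab, Listen, Closed, SynRcvd, SynSent}.
Some path from Estab reaches a state where EG (¬ack ∨ estab) holds.
Estab ∈ Sat(EF EG (¬ack ∨ estab)).

Satisfied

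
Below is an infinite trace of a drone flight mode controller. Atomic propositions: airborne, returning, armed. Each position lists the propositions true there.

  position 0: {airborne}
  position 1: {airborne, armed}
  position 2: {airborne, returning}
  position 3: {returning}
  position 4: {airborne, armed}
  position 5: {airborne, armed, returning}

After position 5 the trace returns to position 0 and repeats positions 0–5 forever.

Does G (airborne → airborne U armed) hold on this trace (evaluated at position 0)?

airborne → airborne U armed must hold at every position from 0 onward. It fails at position 2, so G (airborne → airborne U armed) is false.
Positions where airborne holds: 0, 1, 2, 4, 5.
Check airborne U armed at each: 0→ok, 1→ok, 2→fails, 4→ok, 5→ok.

Violated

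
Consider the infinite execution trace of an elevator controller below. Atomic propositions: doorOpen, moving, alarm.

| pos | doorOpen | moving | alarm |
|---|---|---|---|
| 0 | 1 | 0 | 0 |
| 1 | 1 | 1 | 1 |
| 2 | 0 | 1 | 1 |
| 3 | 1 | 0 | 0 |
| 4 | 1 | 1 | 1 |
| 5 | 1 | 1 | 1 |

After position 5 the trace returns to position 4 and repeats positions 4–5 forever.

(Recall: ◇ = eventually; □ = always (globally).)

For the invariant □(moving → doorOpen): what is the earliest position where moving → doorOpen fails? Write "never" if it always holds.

Check moving → doorOpen at each position in order: 0 ✓, 1 ✓.
At position 2 the labels are {alarm, moving}, so moving → doorOpen is false there. This is the first violation.

2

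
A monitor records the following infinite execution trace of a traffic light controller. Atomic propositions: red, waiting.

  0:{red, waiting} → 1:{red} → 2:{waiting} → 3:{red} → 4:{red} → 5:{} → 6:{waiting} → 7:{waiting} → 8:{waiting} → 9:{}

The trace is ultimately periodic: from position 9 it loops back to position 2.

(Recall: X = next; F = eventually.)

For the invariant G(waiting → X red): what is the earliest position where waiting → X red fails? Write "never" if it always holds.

Check waiting → X red at each position in order: 0 ✓, 1 ✓, 2 ✓, 3 ✓, 4 ✓, 5 ✓.
At position 6 the labels are {waiting} and the next position 7 has {waiting}, so waiting → X red is false there. This is the first violation.

6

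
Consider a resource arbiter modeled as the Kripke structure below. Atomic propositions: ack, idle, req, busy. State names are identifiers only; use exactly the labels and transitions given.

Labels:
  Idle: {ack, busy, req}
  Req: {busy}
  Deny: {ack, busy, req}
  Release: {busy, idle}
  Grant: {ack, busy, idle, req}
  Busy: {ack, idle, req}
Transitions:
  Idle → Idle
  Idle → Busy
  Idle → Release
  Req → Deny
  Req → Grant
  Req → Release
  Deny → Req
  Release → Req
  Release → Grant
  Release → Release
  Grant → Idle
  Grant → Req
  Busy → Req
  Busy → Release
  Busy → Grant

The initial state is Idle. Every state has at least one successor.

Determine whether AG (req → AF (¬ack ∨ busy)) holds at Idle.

States satisfying req → AF (¬ack ∨ busy): {Idle, Req, Deny, Release, Grant, Busy}.
States satisfying AG (req → AF (¬ack ∨ busy)): {Idle, Req, Deny, Release, Grant, Busy}.
Every state reachable from Idle satisfies req → AF (¬ack ∨ busy).
Idle ∈ Sat(AG (req → AF (¬ack ∨ busy))).

Yes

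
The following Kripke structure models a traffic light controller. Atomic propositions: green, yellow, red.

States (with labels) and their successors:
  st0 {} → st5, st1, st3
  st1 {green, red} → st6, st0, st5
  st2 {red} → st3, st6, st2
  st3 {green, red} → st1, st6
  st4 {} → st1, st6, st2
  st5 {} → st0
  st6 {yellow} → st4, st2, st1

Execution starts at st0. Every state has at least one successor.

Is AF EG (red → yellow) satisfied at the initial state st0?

Holds

States satisfying EG (red → yellow): {st0, st4, st5, st6}.
States satisfying AF EG (red → yellow): {st0, st1, st3, st4, st5, st6}.
st0 ∈ Sat(AF EG (red → yellow)).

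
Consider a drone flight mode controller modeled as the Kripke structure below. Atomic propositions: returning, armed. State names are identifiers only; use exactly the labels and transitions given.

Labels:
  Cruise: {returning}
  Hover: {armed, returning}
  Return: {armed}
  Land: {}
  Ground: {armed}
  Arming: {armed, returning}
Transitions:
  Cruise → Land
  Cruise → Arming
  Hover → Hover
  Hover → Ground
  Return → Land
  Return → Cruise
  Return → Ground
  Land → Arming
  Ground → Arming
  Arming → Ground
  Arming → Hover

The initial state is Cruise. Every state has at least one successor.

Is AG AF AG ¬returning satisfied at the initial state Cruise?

Violated

States satisfying AF AG ¬returning: ∅.
States satisfying AG AF AG ¬returning: ∅.
Arming is reachable from Cruise and violates AF AG ¬returning, so AG fails at Cruise.
Cruise ∉ Sat(AG AF AG ¬returning).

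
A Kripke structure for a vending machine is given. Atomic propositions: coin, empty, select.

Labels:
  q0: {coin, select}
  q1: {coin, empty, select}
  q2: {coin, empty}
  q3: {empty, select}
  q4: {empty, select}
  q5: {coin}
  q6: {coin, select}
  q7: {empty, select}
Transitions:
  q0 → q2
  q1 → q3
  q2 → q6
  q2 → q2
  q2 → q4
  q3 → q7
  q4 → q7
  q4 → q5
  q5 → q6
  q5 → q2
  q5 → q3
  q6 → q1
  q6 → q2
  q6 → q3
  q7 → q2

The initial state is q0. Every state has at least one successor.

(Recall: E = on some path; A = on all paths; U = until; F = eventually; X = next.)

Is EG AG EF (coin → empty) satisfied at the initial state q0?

States satisfying AG EF (coin → empty): {q0, q1, q2, q3, q4, q5, q6, q7}.
States satisfying EG AG EF (coin → empty): {q0, q1, q2, q3, q4, q5, q6, q7}.
q0 ∈ Sat(EG AG EF (coin → empty)).

Yes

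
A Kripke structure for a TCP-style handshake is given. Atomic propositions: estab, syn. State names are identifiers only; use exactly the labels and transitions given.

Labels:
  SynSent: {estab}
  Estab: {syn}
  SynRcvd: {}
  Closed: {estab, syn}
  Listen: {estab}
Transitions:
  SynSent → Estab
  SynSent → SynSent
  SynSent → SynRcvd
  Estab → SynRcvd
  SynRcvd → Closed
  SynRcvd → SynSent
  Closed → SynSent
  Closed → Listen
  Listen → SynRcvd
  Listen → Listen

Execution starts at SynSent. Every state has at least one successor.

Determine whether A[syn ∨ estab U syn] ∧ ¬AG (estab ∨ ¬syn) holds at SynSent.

States satisfying syn ∨ estab: {SynSent, Estab, Closed, Listen}.
States satisfying syn: {Estab, Closed}.
States satisfying A[syn ∨ estab U syn]: {Estab, Closed}.
States satisfying estab ∨ ¬syn: {SynSent, SynRcvd, Closed, Listen}.
States satisfying AG (estab ∨ ¬syn): ∅.
States satisfying ¬AG (estab ∨ ¬syn): {SynSent, Estab, SynRcvd, Closed, Listen}.
States satisfying A[syn ∨ estab U syn] ∧ ¬AG (estab ∨ ¬syn): {Estab, Closed}.
SynSent ∉ Sat(A[syn ∨ estab U syn] ∧ ¬AG (estab ∨ ¬syn)).

Violated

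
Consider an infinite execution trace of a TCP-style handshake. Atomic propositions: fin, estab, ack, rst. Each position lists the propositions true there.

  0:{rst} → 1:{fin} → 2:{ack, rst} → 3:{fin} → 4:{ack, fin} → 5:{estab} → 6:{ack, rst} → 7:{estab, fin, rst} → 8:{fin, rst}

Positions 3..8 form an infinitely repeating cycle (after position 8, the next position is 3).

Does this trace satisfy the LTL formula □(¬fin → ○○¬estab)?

¬fin → ○○¬estab must hold at every position from 0 onward. It fails at position 5, so □(¬fin → ○○¬estab) is false.
Positions where ¬fin holds: 0, 2, 5, 6.
Check ○○¬estab at each: 0→ok, 2→ok, 5→fails, 6→ok.

Does not hold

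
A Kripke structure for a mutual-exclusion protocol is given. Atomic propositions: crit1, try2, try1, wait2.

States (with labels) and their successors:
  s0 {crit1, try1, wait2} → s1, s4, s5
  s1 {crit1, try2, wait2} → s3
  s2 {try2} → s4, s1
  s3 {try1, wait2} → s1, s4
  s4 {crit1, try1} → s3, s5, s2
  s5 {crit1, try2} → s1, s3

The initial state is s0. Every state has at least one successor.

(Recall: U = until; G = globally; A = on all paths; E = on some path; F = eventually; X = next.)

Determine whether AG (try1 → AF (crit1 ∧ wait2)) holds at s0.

No

States satisfying try1 → AF (crit1 ∧ wait2): {s0, s1, s2, s5}.
States satisfying AG (try1 → AF (crit1 ∧ wait2)): ∅.
s3 is reachable from s0 and violates try1 → AF (crit1 ∧ wait2), so AG fails at s0.
s0 ∉ Sat(AG (try1 → AF (crit1 ∧ wait2))).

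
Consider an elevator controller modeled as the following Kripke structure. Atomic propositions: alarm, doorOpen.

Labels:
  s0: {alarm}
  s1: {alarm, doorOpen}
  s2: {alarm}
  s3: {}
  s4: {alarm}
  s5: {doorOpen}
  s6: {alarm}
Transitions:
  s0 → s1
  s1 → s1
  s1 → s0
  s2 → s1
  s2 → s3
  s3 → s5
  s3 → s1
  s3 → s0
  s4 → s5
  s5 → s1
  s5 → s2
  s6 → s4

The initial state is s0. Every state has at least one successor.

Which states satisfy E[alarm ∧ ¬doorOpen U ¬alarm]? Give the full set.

{s2, s3, s4, s5, s6}

States satisfying alarm ∧ ¬doorOpen: {s0, s2, s4, s6}.
States satisfying ¬alarm: {s3, s5}.
States satisfying E[alarm ∧ ¬doorOpen U ¬alarm]: {s2, s3, s4, s5, s6}.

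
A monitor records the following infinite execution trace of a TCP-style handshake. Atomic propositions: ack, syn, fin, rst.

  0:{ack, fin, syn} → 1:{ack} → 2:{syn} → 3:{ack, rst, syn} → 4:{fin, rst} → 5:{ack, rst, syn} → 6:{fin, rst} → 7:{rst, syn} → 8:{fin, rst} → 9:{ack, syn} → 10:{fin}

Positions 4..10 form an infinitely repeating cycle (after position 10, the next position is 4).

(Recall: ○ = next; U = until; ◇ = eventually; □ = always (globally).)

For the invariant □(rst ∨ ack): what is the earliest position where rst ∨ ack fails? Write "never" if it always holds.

Check rst ∨ ack at each position in order: 0 ✓, 1 ✓.
At position 2 the labels are {syn}, so rst ∨ ack is false there. This is the first violation.

2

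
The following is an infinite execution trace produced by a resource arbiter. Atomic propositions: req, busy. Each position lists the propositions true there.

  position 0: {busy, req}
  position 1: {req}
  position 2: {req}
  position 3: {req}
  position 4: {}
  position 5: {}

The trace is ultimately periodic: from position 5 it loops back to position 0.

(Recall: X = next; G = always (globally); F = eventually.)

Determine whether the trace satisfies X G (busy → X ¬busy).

Satisfied

The position after 0 is 1; G (busy → X ¬busy) is true there.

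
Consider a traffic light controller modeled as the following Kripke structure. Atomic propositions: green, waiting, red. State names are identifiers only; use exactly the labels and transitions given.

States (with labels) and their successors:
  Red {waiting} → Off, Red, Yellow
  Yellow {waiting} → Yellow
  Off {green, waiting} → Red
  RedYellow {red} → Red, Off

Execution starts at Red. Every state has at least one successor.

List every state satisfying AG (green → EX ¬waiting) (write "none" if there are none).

{Yellow}

States satisfying green → EX ¬waiting: {Red, Yellow, RedYellow}.
States satisfying AG (green → EX ¬waiting): {Yellow}.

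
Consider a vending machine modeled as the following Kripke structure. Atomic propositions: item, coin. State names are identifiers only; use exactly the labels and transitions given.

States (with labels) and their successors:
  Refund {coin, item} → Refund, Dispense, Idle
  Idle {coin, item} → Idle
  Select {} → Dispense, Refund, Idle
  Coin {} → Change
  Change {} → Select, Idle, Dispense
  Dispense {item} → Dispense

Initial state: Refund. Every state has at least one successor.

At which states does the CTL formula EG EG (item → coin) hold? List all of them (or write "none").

{Refund, Idle, Select, Coin, Change}

States satisfying EG (item → coin): {Refund, Idle, Select, Coin, Change}.
States satisfying EG EG (item → coin): {Refund, Idle, Select, Coin, Change}.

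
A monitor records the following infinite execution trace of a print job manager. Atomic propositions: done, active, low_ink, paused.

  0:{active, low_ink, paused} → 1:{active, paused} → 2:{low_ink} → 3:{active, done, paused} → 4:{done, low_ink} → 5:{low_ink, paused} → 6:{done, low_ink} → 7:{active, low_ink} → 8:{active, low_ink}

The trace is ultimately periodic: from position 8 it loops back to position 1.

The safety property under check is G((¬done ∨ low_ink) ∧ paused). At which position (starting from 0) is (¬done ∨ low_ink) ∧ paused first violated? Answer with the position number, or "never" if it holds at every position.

2

Check (¬done ∨ low_ink) ∧ paused at each position in order: 0 ✓, 1 ✓.
At position 2 the labels are {low_ink}, so (¬done ∨ low_ink) ∧ paused is false there. This is the first violation.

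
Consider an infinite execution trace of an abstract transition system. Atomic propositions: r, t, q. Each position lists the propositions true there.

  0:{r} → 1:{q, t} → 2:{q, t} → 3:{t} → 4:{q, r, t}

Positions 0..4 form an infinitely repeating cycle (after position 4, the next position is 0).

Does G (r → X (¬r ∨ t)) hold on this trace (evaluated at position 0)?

r → X (¬r ∨ t) must hold at every position from 0 onward. It fails at position 4, so G (r → X (¬r ∨ t)) is false.
Positions where r holds: 0, 4.
Check X (¬r ∨ t) at each: 0→ok, 4→fails.

Does not hold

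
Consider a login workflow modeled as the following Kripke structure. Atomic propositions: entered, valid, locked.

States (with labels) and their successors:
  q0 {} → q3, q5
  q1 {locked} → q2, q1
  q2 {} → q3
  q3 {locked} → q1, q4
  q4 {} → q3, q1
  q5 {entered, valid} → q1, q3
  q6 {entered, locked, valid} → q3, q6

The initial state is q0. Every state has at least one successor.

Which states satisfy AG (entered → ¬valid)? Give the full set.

{q1, q2, q3, q4}

States satisfying entered → ¬valid: {q0, q1, q2, q3, q4}.
States satisfying AG (entered → ¬valid): {q1, q2, q3, q4}.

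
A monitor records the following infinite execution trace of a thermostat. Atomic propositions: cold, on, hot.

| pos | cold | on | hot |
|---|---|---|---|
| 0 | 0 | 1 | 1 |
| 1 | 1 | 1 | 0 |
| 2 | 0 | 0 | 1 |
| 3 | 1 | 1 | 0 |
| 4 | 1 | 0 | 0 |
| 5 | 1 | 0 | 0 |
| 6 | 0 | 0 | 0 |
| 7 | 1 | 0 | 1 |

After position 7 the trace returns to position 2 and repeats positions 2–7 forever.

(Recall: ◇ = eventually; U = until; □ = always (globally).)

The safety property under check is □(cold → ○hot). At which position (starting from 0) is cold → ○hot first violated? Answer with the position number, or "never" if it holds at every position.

3

Check cold → ○hot at each position in order: 0 ✓, 1 ✓, 2 ✓.
At position 3 the labels are {cold, on} and the next position 4 has {cold}, so cold → ○hot is false there. This is the first violation.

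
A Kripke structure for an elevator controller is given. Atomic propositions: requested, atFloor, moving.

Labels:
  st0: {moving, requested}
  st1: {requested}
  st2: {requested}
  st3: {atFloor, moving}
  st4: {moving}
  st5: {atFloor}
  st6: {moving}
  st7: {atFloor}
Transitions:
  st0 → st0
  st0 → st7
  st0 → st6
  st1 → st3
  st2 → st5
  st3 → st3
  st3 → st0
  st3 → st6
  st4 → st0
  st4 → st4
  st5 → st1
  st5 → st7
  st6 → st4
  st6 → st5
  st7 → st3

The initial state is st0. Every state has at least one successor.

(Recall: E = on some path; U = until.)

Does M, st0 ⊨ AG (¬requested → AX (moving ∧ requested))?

Violated

States satisfying ¬requested → AX (moving ∧ requested): {st0, st1, st2}.
States satisfying AG (¬requested → AX (moving ∧ requested)): ∅.
st3 is reachable from st0 and violates ¬requested → AX (moving ∧ requested), so AG fails at st0.
st0 ∉ Sat(AG (¬requested → AX (moving ∧ requested))).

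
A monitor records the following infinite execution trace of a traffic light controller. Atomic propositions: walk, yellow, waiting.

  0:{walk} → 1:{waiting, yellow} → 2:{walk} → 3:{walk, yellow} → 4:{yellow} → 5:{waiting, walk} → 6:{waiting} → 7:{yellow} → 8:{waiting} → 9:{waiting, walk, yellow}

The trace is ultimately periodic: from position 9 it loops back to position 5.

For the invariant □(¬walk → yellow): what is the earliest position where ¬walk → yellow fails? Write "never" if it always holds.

6

Check ¬walk → yellow at each position in order: 0 ✓, 1 ✓, 2 ✓, 3 ✓, 4 ✓, 5 ✓.
At position 6 the labels are {waiting}, so ¬walk → yellow is false there. This is the first violation.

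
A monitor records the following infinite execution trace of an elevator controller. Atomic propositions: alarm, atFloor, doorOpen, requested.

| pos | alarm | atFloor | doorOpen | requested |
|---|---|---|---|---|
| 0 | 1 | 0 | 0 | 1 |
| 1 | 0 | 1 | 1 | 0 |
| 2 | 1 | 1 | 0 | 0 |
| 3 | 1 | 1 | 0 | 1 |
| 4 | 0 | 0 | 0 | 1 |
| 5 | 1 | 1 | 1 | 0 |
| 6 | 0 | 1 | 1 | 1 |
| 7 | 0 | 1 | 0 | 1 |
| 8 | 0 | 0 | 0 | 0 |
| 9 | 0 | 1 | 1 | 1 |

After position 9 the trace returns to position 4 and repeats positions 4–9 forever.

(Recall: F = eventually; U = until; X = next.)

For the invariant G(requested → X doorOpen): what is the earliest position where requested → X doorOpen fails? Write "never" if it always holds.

3

Check requested → X doorOpen at each position in order: 0 ✓, 1 ✓, 2 ✓.
At position 3 the labels are {alarm, atFloor, requested} and the next position 4 has {requested}, so requested → X doorOpen is false there. This is the first violation.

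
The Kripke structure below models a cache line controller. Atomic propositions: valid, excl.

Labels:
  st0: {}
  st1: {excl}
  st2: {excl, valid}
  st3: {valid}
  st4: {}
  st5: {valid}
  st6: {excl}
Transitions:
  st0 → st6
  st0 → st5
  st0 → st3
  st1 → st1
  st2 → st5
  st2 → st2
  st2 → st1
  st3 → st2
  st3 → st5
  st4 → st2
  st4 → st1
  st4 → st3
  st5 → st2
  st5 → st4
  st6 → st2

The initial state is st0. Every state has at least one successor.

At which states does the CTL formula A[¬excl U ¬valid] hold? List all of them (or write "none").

States satisfying ¬excl: {st0, st3, st4, st5}.
States satisfying ¬valid: {st0, st1, st4, st6}.
States satisfying A[¬excl U ¬valid]: {st0, st1, st4, st6}.

{st0, st1, st4, st6}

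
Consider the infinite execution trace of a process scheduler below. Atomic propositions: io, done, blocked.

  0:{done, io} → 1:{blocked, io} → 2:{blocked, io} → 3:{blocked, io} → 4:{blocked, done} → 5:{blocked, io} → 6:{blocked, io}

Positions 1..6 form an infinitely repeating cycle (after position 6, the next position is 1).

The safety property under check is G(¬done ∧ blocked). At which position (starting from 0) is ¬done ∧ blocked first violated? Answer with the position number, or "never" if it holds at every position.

At position 0 the labels are {done, io}, so ¬done ∧ blocked is false there. This is the first violation.

0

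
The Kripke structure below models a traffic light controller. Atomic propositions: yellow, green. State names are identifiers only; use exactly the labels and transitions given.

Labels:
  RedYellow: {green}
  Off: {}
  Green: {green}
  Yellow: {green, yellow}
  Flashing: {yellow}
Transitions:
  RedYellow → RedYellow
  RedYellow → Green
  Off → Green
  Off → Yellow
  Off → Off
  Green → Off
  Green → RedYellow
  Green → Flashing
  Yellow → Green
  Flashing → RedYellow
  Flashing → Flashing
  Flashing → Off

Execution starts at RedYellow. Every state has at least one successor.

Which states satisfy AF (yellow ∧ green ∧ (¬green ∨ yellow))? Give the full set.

{Yellow}

States satisfying yellow ∧ green ∧ (¬green ∨ yellow): {Yellow}.
States satisfying AF (yellow ∧ green ∧ (¬green ∨ yellow)): {Yellow}.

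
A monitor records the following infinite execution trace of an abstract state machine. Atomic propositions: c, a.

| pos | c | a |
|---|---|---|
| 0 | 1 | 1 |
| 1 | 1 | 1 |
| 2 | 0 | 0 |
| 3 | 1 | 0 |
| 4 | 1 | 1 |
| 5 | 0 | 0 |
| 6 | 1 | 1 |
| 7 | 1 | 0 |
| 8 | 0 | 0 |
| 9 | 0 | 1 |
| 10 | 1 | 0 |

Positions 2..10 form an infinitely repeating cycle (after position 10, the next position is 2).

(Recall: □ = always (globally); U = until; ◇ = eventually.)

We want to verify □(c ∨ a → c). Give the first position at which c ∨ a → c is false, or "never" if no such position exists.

9

Check c ∨ a → c at each position in order: 0 ✓, 1 ✓, 2 ✓, 3 ✓, 4 ✓, 5 ✓, 6 ✓, 7 ✓, 8 ✓.
At position 9 the labels are {a}, so c ∨ a → c is false there. This is the first violation.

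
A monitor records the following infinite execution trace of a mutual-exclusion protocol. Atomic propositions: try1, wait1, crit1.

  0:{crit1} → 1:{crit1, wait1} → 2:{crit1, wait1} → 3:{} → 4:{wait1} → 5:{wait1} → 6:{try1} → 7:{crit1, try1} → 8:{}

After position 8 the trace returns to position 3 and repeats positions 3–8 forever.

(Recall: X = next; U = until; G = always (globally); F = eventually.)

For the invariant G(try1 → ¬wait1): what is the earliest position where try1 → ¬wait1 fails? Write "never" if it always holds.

try1 → ¬wait1 holds at every position 0..8, and those are all the positions the trace ever visits, so the invariant G(try1 → ¬wait1) is never violated.

never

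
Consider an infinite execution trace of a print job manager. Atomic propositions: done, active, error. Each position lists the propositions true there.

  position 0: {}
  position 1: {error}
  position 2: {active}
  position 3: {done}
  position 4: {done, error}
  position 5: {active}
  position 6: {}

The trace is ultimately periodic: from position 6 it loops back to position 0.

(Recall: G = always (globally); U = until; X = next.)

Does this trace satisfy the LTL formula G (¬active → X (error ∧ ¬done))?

No

¬active → X (error ∧ ¬done) must hold at every position from 0 onward. It fails at position 1, so G (¬active → X (error ∧ ¬done)) is false.
Positions where ¬active holds: 0, 1, 3, 4, 6.
Check X (error ∧ ¬done) at each: 0→ok, 1→fails, 3→fails, 4→fails, 6→fails.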